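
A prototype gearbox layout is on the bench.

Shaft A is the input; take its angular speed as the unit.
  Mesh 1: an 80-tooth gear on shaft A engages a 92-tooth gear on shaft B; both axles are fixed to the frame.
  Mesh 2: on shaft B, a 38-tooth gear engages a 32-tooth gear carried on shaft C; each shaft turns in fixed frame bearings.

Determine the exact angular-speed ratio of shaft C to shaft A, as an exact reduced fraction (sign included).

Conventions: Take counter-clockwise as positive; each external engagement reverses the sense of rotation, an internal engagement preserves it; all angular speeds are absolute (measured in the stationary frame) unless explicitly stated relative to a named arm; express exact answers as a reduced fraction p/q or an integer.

class = fixed-axis compound train [2 meshes; 2 ratios multiply, 2 sense flips]
mesh 1 [80T→92T]: running ratio 20/23, sense −
mesh 2 [38T→32T]: running ratio 95/92, sense +
ω_out/ω_in = 95/92

95/92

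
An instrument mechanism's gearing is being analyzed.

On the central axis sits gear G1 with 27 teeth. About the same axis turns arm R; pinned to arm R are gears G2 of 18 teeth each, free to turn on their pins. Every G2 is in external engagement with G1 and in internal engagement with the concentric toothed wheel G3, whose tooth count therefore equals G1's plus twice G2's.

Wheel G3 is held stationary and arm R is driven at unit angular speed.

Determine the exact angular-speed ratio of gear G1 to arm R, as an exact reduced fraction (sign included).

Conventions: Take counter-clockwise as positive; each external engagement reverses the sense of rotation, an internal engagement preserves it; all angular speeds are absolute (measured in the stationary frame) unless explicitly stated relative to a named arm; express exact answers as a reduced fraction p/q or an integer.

10/3

planetary set (27T centre, 18T on arm, 63T internal) — Willis relation
ring teeth: 27 + 2·18 = 63
27(ω_sun−ω_arm) = −63(ω_ring−ω_arm),  ω_ring = 0, ω_arm = 1
ω_sun = 1 − (63/27)(0−1) = 10/3
ω_out/ω_in = 10/3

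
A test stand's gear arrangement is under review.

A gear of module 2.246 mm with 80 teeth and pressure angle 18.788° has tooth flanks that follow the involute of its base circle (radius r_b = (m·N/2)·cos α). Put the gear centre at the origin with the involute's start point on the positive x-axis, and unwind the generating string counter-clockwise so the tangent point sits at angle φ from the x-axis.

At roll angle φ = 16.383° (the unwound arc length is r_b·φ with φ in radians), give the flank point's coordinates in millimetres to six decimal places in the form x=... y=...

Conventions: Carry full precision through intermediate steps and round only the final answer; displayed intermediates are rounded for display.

x=88.459258 y=0.657394

class = single-mesh tooth geometry [base-circle involute, m = 2.246, 80T]
pitch radius r_p = m·N/2 = 2.246·80/2 = 89.840000
base radius r_b = r_p·cos α = 89.840000·cos 18.788° = 85.053031
roll angle φ = 16.383° = 0.28593729 rad
x = r_b·(cos φ + φ·sin φ) = 88.459258
y = r_b·(sin φ − φ·cos φ) = 0.657394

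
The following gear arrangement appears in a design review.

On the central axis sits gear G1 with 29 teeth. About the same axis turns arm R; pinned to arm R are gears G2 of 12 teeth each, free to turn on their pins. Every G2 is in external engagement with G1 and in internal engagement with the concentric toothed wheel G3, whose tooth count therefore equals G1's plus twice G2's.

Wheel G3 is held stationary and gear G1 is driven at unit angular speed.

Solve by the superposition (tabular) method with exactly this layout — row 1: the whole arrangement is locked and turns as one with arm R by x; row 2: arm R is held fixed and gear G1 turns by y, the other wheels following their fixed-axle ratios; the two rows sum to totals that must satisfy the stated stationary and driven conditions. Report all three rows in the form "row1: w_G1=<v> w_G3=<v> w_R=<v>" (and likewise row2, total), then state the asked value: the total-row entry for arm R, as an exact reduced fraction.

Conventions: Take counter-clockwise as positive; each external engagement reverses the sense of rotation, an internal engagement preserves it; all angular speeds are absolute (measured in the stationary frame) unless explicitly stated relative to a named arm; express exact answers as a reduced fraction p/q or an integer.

class = planetary set [G3 = 29+2·12 = 53; Willis about the carrier]
row 1: whole set turns with the arm by x
row 2: sun turns y, ring = −(29/53)·y, arm 0
boundary: total ω_ring = x − (29/53)·y = 0 and total ω_sun = x + y = 1  ⇒  y = 53/82, x = 29/82
row 2 ring = −(29/53)·53/82 = -29/82
totals (row 1 + row 2): sun 29/82 + 53/82 = 1, ring 29/82 + (-29/82) = 0, arm 29/82 + 0 = 29/82
asked cell (total, arm) = 29/82

row1: w_G1=29/82 w_G3=29/82 w_R=29/82
row2: w_G1=53/82 w_G3=-29/82 w_R=0
total: w_G1=1 w_G3=0 w_R=29/82
asked value: 29/82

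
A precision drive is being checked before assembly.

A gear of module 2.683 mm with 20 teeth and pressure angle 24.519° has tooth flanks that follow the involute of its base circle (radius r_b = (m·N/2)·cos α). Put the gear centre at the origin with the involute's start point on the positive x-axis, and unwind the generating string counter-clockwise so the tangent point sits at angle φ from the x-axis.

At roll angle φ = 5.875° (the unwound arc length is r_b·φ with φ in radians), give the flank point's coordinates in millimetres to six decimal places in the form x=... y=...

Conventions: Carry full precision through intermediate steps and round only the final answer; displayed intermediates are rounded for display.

x=24.538560 y=0.008763

topology: single-mesh involute geometry — m = 2.683, N = 20
pitch radius r_p = m·N/2 = 2.683·20/2 = 26.830000
base radius r_b = r_p·cos α = 26.830000·cos 24.519° = 24.410570
roll angle φ = 5.875° = 0.10253809 rad
x = r_b·(cos φ + φ·sin φ) = 24.538560
y = r_b·(sin φ − φ·cos φ) = 0.008763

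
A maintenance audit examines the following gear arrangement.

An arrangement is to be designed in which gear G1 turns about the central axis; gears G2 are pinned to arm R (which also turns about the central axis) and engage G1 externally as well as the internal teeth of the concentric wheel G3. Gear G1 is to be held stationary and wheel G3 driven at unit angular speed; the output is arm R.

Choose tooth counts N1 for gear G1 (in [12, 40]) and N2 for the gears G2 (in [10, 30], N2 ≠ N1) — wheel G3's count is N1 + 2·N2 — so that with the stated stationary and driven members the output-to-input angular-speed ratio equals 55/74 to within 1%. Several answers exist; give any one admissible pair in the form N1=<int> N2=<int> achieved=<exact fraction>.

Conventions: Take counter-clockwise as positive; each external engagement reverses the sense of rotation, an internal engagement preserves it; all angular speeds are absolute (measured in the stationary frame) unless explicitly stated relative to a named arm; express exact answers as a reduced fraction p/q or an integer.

class = planetary set [ratio 55/74 wanted; Willis about the carrier]
Willis with ω_sun = 0: ω_arm/ω_ring = N3/(N1+N3); set equal to 55/74  ⇒  N3/N1 = (55/74)/(1 − 55/74) = 55/19
N3 = N1 + 2·N2  ⇒  N2/N1 = (N3/N1 − 1)/2 = (55/19 − 1)/2 = 18/19
smallest multiple with N1 ≥ 12 and N2 ≥ 10: k = 1  ⇒  N1 = 1·19 = 19, N2 = 1·18 = 18 (N1 ≤ 40, N2 ≤ 30, N2 ≠ N1 ✓), N3 = 19 + 2·18 = 55
check: N3/(N1+N3) with N1 = 19, N3 = 55 gives 55/74; |achieved − target| = 0 ≤ 11/1480 ✓

N1=19 N2=18 achieved=55/74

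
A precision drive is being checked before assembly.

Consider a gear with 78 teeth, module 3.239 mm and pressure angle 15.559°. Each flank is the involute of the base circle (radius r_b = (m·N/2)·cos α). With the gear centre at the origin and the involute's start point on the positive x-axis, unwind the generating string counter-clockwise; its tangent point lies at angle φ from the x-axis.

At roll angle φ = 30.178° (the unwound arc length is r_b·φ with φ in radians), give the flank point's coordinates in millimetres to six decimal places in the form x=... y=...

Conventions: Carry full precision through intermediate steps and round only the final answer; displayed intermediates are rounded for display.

x=137.418967 y=5.764315

class = single-mesh tooth geometry [base-circle involute, m = 3.239, 78T]
pitch radius r_p = m·N/2 = 3.239·78/2 = 126.321000
base radius r_b = r_p·cos α = 126.321000·cos 15.559° = 121.691936
roll angle φ = 30.178° = 0.52670546 rad
x = r_b·(cos φ + φ·sin φ) = 137.418967
y = r_b·(sin φ − φ·cos φ) = 5.764315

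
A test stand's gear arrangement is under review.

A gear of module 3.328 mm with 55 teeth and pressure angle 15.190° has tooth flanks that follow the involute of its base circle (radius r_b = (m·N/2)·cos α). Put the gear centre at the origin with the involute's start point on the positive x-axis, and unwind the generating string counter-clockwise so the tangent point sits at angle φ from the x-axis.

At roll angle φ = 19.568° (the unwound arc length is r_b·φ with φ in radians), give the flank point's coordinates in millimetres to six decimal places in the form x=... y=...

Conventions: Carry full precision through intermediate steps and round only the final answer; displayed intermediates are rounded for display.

x=93.324234 y=1.159171

single-mesh involute tooth geometry (55T wheel at module 3.328)
pitch radius r_p = m·N/2 = 3.328·55/2 = 91.520000
base radius r_b = r_p·cos α = 91.520000·cos 15.190° = 88.322496
roll angle φ = 19.568° = 0.34152603 rad
x = r_b·(cos φ + φ·sin φ) = 93.324234
y = r_b·(sin φ − φ·cos φ) = 1.159171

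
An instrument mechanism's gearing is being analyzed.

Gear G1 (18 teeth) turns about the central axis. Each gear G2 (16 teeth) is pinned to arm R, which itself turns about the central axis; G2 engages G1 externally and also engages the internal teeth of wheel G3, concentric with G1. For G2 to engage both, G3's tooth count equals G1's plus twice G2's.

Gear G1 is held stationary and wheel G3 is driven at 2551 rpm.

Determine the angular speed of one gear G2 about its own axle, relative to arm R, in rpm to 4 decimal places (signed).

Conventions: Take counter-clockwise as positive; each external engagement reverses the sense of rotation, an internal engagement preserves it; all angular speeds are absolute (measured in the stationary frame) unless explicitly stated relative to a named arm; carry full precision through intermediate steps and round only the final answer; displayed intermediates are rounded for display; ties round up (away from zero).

class = planetary set [G3 = 18+2·16 = 50; Willis about the carrier]
normalise by the input: solve with ω_ring = 1, then scale by 2551 rpm
ring teeth: 18 + 2·16 = 50
18(ω_sun−ω_arm) = −50(ω_ring−ω_arm),  ω_sun = 0, ω_ring = 1
18(0−ω_arm) = −50(1−ω_arm)  ⇒  68·ω_arm = 50  ⇒  ω_arm = 25/34
sun–planet mesh: 18·(0−25/34) = −16·(ω_p−ω_arm)  ⇒  ω_p−ω_arm = 225/272
scale: ω_p−ω_arm = 225/272 × 2551 rpm = +2110.2022 rpm

+2110.2022 rpm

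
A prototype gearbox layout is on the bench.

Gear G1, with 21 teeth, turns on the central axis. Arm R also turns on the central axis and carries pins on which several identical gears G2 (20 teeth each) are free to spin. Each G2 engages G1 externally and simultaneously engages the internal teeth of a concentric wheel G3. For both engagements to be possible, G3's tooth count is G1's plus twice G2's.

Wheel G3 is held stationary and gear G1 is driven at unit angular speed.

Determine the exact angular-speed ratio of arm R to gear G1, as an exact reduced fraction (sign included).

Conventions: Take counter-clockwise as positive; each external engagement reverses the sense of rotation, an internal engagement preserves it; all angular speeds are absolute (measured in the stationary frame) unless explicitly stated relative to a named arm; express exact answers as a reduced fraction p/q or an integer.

21/82

recognized (axles ride arm R): planetary set, 21/20/61 teeth
ring teeth: 21 + 2·20 = 61
21(ω_sun−ω_arm) = −61(ω_ring−ω_arm),  ω_ring = 0, ω_sun = 1
21(1−ω_arm) = −61(0−ω_arm)  ⇒  82·ω_arm = 21  ⇒  ω_arm = 21/82
ω_out/ω_in = 21/82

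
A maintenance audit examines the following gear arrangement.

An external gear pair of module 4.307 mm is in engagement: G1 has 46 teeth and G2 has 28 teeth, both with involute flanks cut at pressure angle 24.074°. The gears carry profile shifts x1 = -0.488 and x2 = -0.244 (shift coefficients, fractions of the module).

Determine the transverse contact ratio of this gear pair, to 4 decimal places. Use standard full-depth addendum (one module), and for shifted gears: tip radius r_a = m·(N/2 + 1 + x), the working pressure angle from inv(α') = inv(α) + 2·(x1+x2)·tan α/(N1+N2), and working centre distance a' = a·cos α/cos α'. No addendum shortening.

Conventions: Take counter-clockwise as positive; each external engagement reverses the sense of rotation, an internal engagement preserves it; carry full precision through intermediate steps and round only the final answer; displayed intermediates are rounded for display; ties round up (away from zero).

1.6978

topology: single-mesh involute geometry — m = 4.307, 46T/28T pair
base radii: r_b1 = 90.444613, r_b2 = 55.053242
tip radii: r_a1 = 101.266184, r_a2 = 63.554092
inv(α') = inv(24.074°) + 2·(-0.488-0.244)·tan α/(46+28) = 0.01776763  ⇒  α' = 21.16299°
a' = a·cos α / cos α' = 159.3590·cos 24.074°/cos 21.16299° = 156.020299
action lengths: √(r_a1²−r_b1²) = 45.547910, √(r_a2²−r_b2²) = 31.753159
base pitch p_b = π·m·cos α = 12.353919
CR = (45.547910 + 31.753159 − 156.020299·sin 21.16299°)/12.353919 = 1.697783
contact ratio ≈ 1.6978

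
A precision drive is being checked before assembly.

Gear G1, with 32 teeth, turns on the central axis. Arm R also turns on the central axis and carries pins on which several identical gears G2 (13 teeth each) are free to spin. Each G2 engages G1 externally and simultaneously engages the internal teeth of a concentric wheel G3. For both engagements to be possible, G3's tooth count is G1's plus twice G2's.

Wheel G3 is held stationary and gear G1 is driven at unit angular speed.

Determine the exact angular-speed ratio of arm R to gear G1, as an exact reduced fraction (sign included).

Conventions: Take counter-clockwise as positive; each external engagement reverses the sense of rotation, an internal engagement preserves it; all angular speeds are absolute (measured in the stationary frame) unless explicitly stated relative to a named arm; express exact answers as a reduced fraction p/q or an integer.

planetary set (32T centre, 13T on arm, 58T internal) — Willis relation
ring teeth: 32 + 2·13 = 58
32(ω_sun−ω_arm) = −58(ω_ring−ω_arm),  ω_ring = 0, ω_sun = 1
32(1−ω_arm) = −58(0−ω_arm)  ⇒  90·ω_arm = 32  ⇒  ω_arm = 16/45
ω_out/ω_in = 16/45

16/45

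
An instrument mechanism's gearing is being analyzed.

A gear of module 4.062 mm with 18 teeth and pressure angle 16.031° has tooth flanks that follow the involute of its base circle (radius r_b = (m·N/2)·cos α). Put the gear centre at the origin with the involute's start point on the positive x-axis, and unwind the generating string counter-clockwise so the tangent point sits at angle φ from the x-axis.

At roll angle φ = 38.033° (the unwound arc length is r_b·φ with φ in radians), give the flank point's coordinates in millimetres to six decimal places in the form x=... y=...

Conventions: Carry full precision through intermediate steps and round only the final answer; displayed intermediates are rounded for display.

topology: single-mesh involute geometry — m = 4.062, N = 18
pitch radius r_p = m·N/2 = 4.062·18/2 = 36.558000
base radius r_b = r_p·cos α = 36.558000·cos 16.031° = 35.136348
roll angle φ = 38.033° = 0.66380107 rad
x = r_b·(cos φ + φ·sin φ) = 42.045348
y = r_b·(sin φ − φ·cos φ) = 3.277108

x=42.045348 y=3.277108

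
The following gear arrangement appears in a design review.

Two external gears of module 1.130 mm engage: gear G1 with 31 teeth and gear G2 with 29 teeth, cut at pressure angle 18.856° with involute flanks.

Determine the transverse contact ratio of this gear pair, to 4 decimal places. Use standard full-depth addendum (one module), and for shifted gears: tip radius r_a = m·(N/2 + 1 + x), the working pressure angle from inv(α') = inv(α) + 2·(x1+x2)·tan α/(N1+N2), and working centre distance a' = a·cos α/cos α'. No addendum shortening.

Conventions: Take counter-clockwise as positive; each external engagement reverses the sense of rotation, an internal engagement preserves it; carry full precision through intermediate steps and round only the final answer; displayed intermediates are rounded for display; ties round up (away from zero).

topology: single-mesh involute geometry — m = 1.130, 31T/29T pair
base radii: r_b1 = 16.575037, r_b2 = 15.505680
tip radii: r_a1 = 18.645000, r_a2 = 17.515000
no profile shift: α' = α, a' = a
action lengths: √(r_a1²−r_b1²) = 8.538394, √(r_a2²−r_b2²) = 8.145497
base pitch p_b = π·m·cos α = 3.359485
CR = (8.538394 + 8.145497 − 33.900000·sin 18.85600°)/3.359485 = 1.704941
contact ratio ≈ 1.7049

1.7049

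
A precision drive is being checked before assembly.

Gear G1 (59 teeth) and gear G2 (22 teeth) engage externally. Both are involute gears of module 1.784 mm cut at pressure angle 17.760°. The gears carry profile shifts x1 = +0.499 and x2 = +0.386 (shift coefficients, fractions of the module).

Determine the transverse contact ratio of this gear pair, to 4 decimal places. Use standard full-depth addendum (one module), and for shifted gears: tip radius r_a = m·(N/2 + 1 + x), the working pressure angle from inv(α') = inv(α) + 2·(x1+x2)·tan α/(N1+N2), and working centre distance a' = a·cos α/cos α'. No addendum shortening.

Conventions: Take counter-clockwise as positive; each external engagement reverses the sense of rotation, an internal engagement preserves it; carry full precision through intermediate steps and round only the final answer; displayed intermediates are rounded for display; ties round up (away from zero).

1.6415

class = single-mesh tooth geometry [involute pair 59T × 22T, m = 1.784]
base radii: r_b1 = 50.119885, r_b2 = 18.688771
tip radii: r_a1 = 55.302216, r_a2 = 22.096624
inv(α') = inv(17.760°) + 2·(+0.499+0.386)·tan α/(59+22) = 0.01732351  ⇒  α' = 20.99168°
a' = a·cos α / cos α' = 72.2520·cos 17.760°/cos 20.99168° = 73.699942
action lengths: √(r_a1²−r_b1²) = 23.373750, √(r_a2²−r_b2²) = 11.789429
base pitch p_b = π·m·cos α = 5.337500
CR = (23.373750 + 11.789429 − 73.699942·sin 20.99168°)/5.337500 = 1.641493
contact ratio ≈ 1.6415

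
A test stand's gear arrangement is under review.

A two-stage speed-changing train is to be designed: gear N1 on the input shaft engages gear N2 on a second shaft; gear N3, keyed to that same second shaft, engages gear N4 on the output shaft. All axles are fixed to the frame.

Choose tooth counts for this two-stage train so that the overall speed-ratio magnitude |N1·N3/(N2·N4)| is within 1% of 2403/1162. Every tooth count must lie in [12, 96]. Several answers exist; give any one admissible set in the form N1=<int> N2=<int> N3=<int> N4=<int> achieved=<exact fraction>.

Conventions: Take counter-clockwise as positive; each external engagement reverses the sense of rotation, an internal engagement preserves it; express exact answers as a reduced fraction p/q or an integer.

N1=27 N2=14 N3=89 N4=83 achieved=2403/1162

class = fixed-axis compound train [2-stage, 2403/1162 wanted]
target = 2403/1162 in lowest terms: an exact hit needs N1·N3 = k·2403 and N2·N4 = k·1162 for one integer k, every count in [12, 96]; additionally prefer no 1:1 stage (N1 ≠ N2, N3 ≠ N4)
k = 1: N1·N3 = 2403 = 27·89, N2·N4 = 1162 = 14·83
achieved = 27·89/(14·83) = 2403/1162; |achieved − target| = 0 ≤ 2403/116200 ✓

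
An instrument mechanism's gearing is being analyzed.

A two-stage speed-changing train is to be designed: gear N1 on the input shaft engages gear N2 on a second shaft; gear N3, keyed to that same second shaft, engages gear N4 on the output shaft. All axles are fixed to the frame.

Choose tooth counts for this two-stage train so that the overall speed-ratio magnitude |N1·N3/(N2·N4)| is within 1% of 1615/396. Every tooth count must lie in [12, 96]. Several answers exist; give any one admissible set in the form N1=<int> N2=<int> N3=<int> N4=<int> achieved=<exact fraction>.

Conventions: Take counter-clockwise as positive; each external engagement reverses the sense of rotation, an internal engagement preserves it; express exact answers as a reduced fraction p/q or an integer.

class = fixed-axis compound train [2-stage, 1615/396 wanted]
target = 1615/396 in lowest terms: an exact hit needs N1·N3 = k·1615 and N2·N4 = k·396 for one integer k, every count in [12, 96]; additionally prefer no 1:1 stage (N1 ≠ N2, N3 ≠ N4)
k = 1: N1·N3 = 1615 = 17·95, N2·N4 = 396 = 12·33
achieved = 17·95/(12·33) = 1615/396; |achieved − target| = 0 ≤ 323/7920 ✓

N1=17 N2=12 N3=95 N4=33 achieved=1615/396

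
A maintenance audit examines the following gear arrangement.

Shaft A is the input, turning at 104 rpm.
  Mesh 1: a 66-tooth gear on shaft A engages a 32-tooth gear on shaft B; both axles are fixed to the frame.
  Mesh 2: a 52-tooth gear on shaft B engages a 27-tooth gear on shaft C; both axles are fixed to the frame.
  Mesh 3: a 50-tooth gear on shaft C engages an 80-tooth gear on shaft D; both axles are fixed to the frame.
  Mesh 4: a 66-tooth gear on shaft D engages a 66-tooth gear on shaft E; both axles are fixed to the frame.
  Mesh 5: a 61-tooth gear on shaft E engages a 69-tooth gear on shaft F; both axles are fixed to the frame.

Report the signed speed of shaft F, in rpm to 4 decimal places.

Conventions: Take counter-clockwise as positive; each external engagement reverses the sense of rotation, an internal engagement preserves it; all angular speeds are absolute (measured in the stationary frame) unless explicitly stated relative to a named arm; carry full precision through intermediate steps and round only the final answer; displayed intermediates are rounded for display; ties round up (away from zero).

-228.2589 rpm

class = fixed-axis compound train [5 meshes; 5 ratios multiply, 5 sense flips]
mesh 1 [66T→32T]: ω = 104.0000×66/32 = 214.5000 rpm, sense flips to −
mesh 2 [52T→27T]: ω = 214.5000×52/27 = 413.1111 rpm, sense flips to +
mesh 3 [50T→80T]: ω = 413.1111×50/80 = 258.1944 rpm, sense flips to −
mesh 4 [66T→66T]: ω = 258.1944×66/66 = 258.1944 rpm, sense flips to +
mesh 5 [61T→69T]: ω = 258.1944×61/69 = 228.2589 rpm, sense flips to −
signed output speed = -228.2589 rpm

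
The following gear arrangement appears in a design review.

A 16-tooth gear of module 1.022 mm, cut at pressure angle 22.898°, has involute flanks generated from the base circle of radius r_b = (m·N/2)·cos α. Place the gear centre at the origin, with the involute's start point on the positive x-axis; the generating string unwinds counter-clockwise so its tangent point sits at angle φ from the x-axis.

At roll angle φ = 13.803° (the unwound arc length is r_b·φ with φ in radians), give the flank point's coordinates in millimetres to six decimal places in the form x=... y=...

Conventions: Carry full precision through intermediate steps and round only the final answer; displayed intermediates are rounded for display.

x=7.747120 y=0.034898

single-mesh involute tooth geometry (16T wheel at module 1.022)
pitch radius r_p = m·N/2 = 1.022·16/2 = 8.176000
base radius r_b = r_p·cos α = 8.176000·cos 22.898° = 7.531723
roll angle φ = 13.803° = 0.24090780 rad
x = r_b·(cos φ + φ·sin φ) = 7.747120
y = r_b·(sin φ − φ·cos φ) = 0.034898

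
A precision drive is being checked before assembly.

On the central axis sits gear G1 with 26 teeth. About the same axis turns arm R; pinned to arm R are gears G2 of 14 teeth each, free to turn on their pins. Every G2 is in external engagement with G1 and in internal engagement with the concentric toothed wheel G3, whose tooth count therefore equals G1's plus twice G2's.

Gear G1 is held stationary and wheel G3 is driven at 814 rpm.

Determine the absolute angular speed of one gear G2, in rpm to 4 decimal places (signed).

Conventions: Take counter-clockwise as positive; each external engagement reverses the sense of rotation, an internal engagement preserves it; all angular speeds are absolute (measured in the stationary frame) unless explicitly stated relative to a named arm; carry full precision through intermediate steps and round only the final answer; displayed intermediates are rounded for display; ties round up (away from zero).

+1569.8571 rpm

recognized (axles ride arm R): planetary set, 26/14/54 teeth
normalise by the input: solve with ω_ring = 1, then scale by 814 rpm
ring teeth: 26 + 2·14 = 54
26(ω_sun−ω_arm) = −54(ω_ring−ω_arm),  ω_sun = 0, ω_ring = 1
26(0−ω_arm) = −54(1−ω_arm)  ⇒  80·ω_arm = 54  ⇒  ω_arm = 27/40
sun–planet mesh: 26·(0−27/40) = −14·(ω_p−ω_arm)  ⇒  ω_p−ω_arm = 351/280
ω_p = 27/40 + 351/280 = 27/14
scale: ω_p = 27/14 × 814 rpm = +1569.8571 rpm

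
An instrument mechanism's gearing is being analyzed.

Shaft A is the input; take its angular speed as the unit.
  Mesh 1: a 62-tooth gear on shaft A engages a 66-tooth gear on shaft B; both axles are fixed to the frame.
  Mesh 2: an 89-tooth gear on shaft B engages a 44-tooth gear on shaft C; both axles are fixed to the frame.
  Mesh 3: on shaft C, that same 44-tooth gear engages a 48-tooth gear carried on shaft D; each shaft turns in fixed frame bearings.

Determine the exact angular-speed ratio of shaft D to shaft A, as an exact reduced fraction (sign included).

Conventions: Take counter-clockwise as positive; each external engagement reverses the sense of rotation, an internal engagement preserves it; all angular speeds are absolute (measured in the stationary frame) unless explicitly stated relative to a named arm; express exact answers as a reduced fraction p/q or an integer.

-2759/1584

class = fixed-axis compound train [3 meshes; 3 ratios multiply, 3 sense flips]
mesh 1 [62T→66T]: running ratio 31/33, sense −
mesh 2 [89T→44T]: running ratio 2759/1452, sense +
mesh 3 [44T→48T]: running ratio 2759/1584, sense −
ω_out/ω_in = -2759/1584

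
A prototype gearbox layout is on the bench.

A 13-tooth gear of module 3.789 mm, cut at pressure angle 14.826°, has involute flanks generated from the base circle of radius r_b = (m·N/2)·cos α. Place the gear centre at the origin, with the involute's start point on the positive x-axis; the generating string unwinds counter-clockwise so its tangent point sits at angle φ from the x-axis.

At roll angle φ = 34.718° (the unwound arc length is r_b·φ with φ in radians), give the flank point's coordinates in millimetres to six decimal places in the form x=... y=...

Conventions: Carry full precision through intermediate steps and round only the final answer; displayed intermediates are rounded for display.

topology: single-mesh involute geometry — m = 3.789, N = 13
pitch radius r_p = m·N/2 = 3.789·13/2 = 24.628500
base radius r_b = r_p·cos α = 24.628500·cos 14.826° = 23.808552
roll angle φ = 34.718° = 0.60594341 rad
x = r_b·(cos φ + φ·sin φ) = 27.786315
y = r_b·(sin φ − φ·cos φ) = 1.701678

x=27.786315 y=1.701678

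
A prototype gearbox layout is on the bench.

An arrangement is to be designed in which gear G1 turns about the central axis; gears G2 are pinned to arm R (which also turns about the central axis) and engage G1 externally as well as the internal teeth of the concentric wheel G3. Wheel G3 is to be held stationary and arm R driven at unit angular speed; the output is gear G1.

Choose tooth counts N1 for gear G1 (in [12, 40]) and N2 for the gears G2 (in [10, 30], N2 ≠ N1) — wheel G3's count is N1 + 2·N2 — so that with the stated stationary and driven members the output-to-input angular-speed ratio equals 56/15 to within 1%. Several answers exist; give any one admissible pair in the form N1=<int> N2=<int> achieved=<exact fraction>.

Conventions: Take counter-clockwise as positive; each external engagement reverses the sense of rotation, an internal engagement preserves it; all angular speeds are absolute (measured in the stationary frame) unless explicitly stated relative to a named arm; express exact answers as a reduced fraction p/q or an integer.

class = planetary set [ratio 56/15 wanted; Willis about the carrier]
Willis with ω_ring = 0: ω_sun/ω_arm = (N1+N3)/N1; set equal to 56/15  ⇒  N3/N1 = 56/15 − 1 = 41/15
N3 = N1 + 2·N2  ⇒  N2/N1 = (N3/N1 − 1)/2 = (41/15 − 1)/2 = 13/15
smallest multiple with N1 ≥ 12 and N2 ≥ 10: k = 1  ⇒  N1 = 1·15 = 15, N2 = 1·13 = 13 (N1 ≤ 40, N2 ≤ 30, N2 ≠ N1 ✓), N3 = 15 + 2·13 = 41
check: (N1+N3)/N1 with N1 = 15, N3 = 41 gives 56/15; |achieved − target| = 0 ≤ 14/375 ✓

N1=15 N2=13 achieved=56/15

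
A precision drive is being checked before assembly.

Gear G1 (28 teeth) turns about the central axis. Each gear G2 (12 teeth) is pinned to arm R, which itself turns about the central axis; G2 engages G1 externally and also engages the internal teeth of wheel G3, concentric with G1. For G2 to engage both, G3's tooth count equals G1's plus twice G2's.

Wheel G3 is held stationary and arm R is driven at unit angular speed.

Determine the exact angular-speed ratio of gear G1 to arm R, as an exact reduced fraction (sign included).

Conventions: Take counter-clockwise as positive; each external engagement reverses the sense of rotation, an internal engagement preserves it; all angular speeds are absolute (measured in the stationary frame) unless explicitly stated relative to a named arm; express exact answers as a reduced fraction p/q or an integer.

class = planetary set [G3 = 28+2·12 = 52; Willis about the carrier]
ring teeth: 28 + 2·12 = 52
28(ω_sun−ω_arm) = −52(ω_ring−ω_arm),  ω_ring = 0, ω_arm = 1
ω_sun = 1 − (52/28)(0−1) = 20/7
ω_out/ω_in = 20/7

20/7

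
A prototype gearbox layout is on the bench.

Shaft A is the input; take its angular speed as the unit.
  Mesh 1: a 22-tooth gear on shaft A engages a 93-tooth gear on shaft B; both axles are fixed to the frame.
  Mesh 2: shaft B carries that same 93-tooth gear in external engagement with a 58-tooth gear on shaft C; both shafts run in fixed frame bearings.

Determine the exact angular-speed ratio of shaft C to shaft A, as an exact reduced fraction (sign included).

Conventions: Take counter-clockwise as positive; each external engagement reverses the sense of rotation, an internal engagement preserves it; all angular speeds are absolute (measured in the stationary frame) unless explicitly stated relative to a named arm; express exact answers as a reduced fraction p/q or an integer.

11/29

class = fixed-axis compound train [2 meshes; 2 ratios multiply, 2 sense flips]
mesh 1 [22T→93T]: running ratio 22/93, sense −
mesh 2 [93T→58T]: running ratio 11/29, sense +
ω_out/ω_in = 11/29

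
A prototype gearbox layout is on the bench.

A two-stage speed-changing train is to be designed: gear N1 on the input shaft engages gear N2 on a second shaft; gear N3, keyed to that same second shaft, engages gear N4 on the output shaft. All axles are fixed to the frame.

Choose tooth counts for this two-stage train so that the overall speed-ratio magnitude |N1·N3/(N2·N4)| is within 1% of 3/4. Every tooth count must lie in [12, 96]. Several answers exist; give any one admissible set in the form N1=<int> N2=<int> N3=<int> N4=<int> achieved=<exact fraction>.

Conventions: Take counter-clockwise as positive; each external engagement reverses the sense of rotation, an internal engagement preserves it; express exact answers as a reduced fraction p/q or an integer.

topology: fixed-axis compound train — 2 stages, target 3/4
target = 3/4 in lowest terms: an exact hit needs N1·N3 = k·3 and N2·N4 = k·4 for one integer k, every count in [12, 96]; additionally prefer no 1:1 stage (N1 ≠ N2, N3 ≠ N4)
k = 1…51: no 1:1-free in-range split of k·3 and k·4 into factor pairs; take k = 52
k = 52: N1·N3 = 156 = 12·13, N2·N4 = 208 = 13·16
achieved = 12·13/(13·16) = 3/4; |achieved − target| = 0 ≤ 3/400 ✓

N1=12 N2=13 N3=13 N4=16 achieved=3/4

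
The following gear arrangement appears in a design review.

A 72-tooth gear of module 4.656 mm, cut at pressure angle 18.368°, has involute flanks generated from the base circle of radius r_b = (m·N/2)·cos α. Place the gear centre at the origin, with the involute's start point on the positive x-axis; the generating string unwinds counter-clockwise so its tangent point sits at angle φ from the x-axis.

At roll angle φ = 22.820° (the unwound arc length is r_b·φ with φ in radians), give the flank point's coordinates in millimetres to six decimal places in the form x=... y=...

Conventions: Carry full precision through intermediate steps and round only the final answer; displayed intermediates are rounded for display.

topology: single-mesh involute geometry — m = 4.656, N = 72
pitch radius r_p = m·N/2 = 4.656·72/2 = 167.616000
base radius r_b = r_p·cos α = 167.616000·cos 18.368° = 159.076326
roll angle φ = 22.820° = 0.39828414 rad
x = r_b·(cos φ + φ·sin φ) = 171.197511
y = r_b·(sin φ − φ·cos φ) = 3.297300

x=171.197511 y=3.297300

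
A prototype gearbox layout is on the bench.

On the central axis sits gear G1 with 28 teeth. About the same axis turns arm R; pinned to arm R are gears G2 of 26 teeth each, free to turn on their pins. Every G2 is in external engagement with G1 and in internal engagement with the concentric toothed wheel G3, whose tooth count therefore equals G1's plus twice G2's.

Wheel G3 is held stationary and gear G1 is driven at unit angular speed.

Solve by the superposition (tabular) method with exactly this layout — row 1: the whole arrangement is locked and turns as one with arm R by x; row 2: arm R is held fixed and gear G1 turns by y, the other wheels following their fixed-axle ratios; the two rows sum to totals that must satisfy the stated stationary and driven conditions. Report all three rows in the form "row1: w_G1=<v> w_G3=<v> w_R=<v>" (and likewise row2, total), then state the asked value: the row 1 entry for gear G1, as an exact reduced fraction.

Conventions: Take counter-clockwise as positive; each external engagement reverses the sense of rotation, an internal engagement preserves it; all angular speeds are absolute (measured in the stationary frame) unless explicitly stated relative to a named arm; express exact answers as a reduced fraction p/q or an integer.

row1: w_G1=7/27 w_G3=7/27 w_R=7/27
row2: w_G1=20/27 w_G3=-7/27 w_R=0
total: w_G1=1 w_G3=0 w_R=7/27
asked value: 7/27

recognized (axles ride arm R): planetary set, 28/26/80 teeth
superposition row 1 [locked train]: every member turns x
row 2 (arm held, sun turns y): ω_ring = −(28/80)·y, ω_arm = 0
boundary: total ω_ring = x − (28/80)·y = 0 and total ω_sun = x + y = 1  ⇒  y = 20/27, x = 7/27
row 2 ring = −(28/80)·20/27 = -7/27
totals (row 1 + row 2): sun 7/27 + 20/27 = 1, ring 7/27 + (-7/27) = 0, arm 7/27 + 0 = 7/27
asked cell (row1, sun) = 7/27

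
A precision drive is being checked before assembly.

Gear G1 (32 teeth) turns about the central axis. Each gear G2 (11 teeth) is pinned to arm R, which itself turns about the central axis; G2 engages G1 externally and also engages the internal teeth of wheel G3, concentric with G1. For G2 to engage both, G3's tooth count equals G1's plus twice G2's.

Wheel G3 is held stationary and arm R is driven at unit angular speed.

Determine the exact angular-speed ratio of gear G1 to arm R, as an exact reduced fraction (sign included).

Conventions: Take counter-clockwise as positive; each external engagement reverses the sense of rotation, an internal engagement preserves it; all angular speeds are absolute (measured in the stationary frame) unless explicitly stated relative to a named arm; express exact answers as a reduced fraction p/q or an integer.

planetary set (32T centre, 11T on arm, 54T internal) — Willis relation
ring teeth: 32 + 2·11 = 54
32(ω_sun−ω_arm) = −54(ω_ring−ω_arm),  ω_ring = 0, ω_arm = 1
ω_sun = 1 − (54/32)(0−1) = 43/16
ω_out/ω_in = 43/16

43/16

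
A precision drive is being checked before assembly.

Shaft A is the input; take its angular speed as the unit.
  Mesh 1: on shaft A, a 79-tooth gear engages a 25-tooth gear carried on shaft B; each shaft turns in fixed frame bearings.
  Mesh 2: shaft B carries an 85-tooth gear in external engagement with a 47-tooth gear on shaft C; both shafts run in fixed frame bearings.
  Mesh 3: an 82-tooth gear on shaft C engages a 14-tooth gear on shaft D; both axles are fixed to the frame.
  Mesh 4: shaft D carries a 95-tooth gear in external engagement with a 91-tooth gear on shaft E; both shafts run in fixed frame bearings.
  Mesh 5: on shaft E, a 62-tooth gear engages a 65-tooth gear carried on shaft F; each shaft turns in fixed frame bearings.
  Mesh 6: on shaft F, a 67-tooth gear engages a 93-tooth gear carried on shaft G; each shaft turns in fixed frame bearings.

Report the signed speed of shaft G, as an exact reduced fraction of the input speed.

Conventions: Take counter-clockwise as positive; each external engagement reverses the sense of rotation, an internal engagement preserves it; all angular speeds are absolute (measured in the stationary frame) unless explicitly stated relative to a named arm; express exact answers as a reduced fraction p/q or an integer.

6-mesh fixed-axis compound train (all bearings frame-fixed)
mesh 1 [79T→25T]: |ω|/ω_in = 1×79/25 = 79/25, sense flips to −
mesh 2 [85T→47T]: |ω|/ω_in = (79/25)×85/47 = 1343/235, sense flips to +
mesh 3 [82T→14T]: |ω|/ω_in = (1343/235)×82/14 = 55063/1645, sense flips to −
mesh 4 [95T→91T]: |ω|/ω_in = (55063/1645)×95/91 = 1046197/29939, sense flips to +
mesh 5 [62T→65T]: |ω|/ω_in = (1046197/29939)×62/65 = 64864214/1946035, sense flips to −
mesh 6 [67T→93T]: |ω|/ω_in = (64864214/1946035)×67/93 = 140190398/5838105, sense flips to +
signed output speed (× input speed) = 140190398/5838105

140190398/5838105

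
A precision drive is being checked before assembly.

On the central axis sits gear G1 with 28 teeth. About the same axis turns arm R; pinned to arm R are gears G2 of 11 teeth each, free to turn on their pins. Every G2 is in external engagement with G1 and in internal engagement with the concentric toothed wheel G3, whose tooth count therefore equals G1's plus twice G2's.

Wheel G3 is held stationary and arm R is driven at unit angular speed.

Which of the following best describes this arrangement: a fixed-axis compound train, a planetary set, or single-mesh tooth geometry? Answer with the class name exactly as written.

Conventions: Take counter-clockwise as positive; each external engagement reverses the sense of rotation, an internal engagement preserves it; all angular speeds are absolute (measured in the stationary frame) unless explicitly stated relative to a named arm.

planetary set (28T centre, 11T on arm, 50T internal) — Willis relation
classification: planetary set

planetary set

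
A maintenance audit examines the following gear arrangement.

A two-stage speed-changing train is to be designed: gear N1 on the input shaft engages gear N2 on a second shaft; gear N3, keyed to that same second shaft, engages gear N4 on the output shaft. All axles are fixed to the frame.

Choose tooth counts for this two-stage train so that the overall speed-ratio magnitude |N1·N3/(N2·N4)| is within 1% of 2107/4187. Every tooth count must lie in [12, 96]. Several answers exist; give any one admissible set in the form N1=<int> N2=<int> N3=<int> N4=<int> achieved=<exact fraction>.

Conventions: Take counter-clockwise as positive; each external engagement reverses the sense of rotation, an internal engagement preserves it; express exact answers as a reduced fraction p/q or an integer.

design class (target 2107/4187): fixed-axis compound train
target = 2107/4187 in lowest terms: an exact hit needs N1·N3 = k·2107 and N2·N4 = k·4187 for one integer k, every count in [12, 96]; additionally prefer no 1:1 stage (N1 ≠ N2, N3 ≠ N4)
k = 1: N1·N3 = 2107 = 43·49, N2·N4 = 4187 = 53·79
achieved = 43·49/(53·79) = 2107/4187; |achieved − target| = 0 ≤ 2107/418700 ✓

N1=43 N2=53 N3=49 N4=79 achieved=2107/4187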